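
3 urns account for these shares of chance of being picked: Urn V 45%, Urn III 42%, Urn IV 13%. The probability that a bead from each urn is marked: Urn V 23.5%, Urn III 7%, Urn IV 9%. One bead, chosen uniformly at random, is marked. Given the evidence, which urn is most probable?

Unnormalized posteriors (prior × likelihood):
  Urn V: 0.45 × 0.235 = 0.10575
  Urn III: 0.42 × 0.07 = 0.0294
  Urn IV: 0.13 × 0.09 = 0.0117
Sum = 0.14685.
Largest term belongs to Urn V, so Urn V is most probable.

Urn V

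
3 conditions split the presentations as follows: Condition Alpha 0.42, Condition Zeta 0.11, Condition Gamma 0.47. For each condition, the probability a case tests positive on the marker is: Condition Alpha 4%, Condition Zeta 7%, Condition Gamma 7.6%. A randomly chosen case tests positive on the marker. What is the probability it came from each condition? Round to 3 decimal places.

Unnormalized posteriors (prior × likelihood):
  Condition Alpha: 0.42 × 0.04 = 0.0168
  Condition Zeta: 0.11 × 0.07 = 0.0077
  Condition Gamma: 0.47 × 0.076 = 0.03572
Total = 0.06022.
P(Condition Alpha | marker-positive) = 0.0168/0.06022 ≈ 0.279
P(Condition Zeta | marker-positive) = 0.0077/0.06022 ≈ 0.128
P(Condition Gamma | marker-positive) = 0.03572/0.06022 ≈ 0.593
(Check: 0.279+0.128+0.593 = 1.000.)

Condition Alpha 0.279, Condition Zeta 0.128, Condition Gamma 0.593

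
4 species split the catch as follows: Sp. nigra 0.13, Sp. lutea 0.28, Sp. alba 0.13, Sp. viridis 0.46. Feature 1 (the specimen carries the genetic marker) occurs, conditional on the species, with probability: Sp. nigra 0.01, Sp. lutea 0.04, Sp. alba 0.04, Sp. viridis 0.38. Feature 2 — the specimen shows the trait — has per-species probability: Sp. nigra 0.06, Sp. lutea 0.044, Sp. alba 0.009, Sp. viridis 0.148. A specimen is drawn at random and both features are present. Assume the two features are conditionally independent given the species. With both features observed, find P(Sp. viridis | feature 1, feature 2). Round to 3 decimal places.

0.977

By Bayes' rule, posterior ∝ prior × likelihood:
  Sp. nigra: 0.13 × 0.01 × 0.06 = 0.000078
  Sp. lutea: 0.28 × 0.04 × 0.044 = 0.0004928
  Sp. alba: 0.13 × 0.04 × 0.009 = 0.0000468
  Sp. viridis: 0.46 × 0.38 × 0.148 = 0.0258704
Total = 0.026488.
P(Sp. viridis | evidence) = 0.0258704 / 0.026488 ≈ 0.977.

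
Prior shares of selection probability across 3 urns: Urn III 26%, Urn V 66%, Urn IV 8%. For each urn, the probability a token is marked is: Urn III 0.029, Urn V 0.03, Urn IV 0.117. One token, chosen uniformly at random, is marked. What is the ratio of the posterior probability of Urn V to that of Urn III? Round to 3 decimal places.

Unnormalized posteriors (prior × likelihood):
  Urn III: 0.26 × 0.029 = 0.00754
  Urn V: 0.66 × 0.03 = 0.0198
  Urn IV: 0.08 × 0.117 = 0.00936
Total = 0.0367.
The ratio is 0.0198 / 0.00754 (the normalizer cancels) = 2.626.

2.626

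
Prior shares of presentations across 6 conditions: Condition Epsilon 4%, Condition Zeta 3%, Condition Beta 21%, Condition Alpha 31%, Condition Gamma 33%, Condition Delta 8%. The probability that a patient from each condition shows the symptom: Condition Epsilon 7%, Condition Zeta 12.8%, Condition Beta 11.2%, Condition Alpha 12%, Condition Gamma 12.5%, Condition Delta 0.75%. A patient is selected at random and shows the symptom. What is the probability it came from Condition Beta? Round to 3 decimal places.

Prior × likelihood for each hypothesis:
  Condition Epsilon: 0.04 × 0.07 = 0.0028
  Condition Zeta: 0.03 × 0.128 = 0.00384
  Condition Beta: 0.21 × 0.112 = 0.02352
  Condition Alpha: 0.31 × 0.12 = 0.0372
  Condition Gamma: 0.33 × 0.125 = 0.04125
  Condition Delta: 0.08 × 0.0075 = 0.0006
Normalizing constant = 0.10921.
P(Condition Beta | evidence) = 0.02352 / 0.10921 ≈ 0.215.

0.215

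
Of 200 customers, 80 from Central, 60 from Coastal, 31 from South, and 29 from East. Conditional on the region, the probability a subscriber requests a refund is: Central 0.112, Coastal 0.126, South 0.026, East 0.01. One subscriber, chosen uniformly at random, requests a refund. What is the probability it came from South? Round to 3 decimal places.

0.046

Compute prior × likelihood for every hypothesis:
  Central: 0.4 × 0.112 = 0.0448
  Coastal: 0.3 × 0.126 = 0.0378
  South: 0.155 × 0.026 = 0.00403
  East: 0.145 × 0.01 = 0.00145
Sum = 0.08808.
P(South | evidence) = 0.00403 / 0.08808 ≈ 0.046.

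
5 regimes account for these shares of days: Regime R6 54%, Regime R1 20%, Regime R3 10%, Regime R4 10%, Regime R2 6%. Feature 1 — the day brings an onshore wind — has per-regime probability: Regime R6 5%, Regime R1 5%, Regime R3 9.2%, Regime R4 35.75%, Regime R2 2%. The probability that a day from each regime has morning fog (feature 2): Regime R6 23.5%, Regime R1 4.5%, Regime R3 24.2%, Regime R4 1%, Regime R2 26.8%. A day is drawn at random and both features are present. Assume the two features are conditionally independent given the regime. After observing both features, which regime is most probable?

Compute prior × likelihood for every hypothesis:
  Regime R6: 0.54 × 0.05 × 0.235 = 0.006345
  Regime R1: 0.2 × 0.05 × 0.045 = 0.00045
  Regime R3: 0.1 × 0.092 × 0.242 = 0.0022264
  Regime R4: 0.1 × 0.3575 × 0.01 = 0.0003575
  Regime R2: 0.06 × 0.02 × 0.268 = 0.0003216
Sum = 0.0097005.
Largest term belongs to Regime R6, so Regime R6 is most probable.

Regime R6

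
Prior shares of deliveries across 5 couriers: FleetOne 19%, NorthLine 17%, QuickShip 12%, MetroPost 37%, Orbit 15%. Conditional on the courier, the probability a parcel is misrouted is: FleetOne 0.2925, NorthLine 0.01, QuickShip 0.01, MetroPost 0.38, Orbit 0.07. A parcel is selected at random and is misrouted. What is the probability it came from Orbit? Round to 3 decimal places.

By Bayes' rule, posterior ∝ prior × likelihood:
  FleetOne: 0.19 × 0.2925 = 0.055575
  NorthLine: 0.17 × 0.01 = 0.0017
  QuickShip: 0.12 × 0.01 = 0.0012
  MetroPost: 0.37 × 0.38 = 0.1406
  Orbit: 0.15 × 0.07 = 0.0105
Normalizing constant = 0.209575.
P(Orbit | evidence) = 0.0105 / 0.209575 ≈ 0.050.

0.050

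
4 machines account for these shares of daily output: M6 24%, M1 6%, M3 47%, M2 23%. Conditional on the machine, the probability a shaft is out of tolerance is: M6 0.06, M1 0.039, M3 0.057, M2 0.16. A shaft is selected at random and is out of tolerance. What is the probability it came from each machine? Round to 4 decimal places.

M6 0.1793, M1 0.0291, M3 0.3335, M2 0.4581

Unnormalized posteriors (prior × likelihood):
  M6: 0.24 × 0.06 = 0.0144
  M1: 0.06 × 0.039 = 0.00234
  M3: 0.47 × 0.057 = 0.02679
  M2: 0.23 × 0.16 = 0.0368
Sum = 0.08033.
P(M6 | oversize) = 0.0144/0.08033 ≈ 0.1793
P(M1 | oversize) = 0.00234/0.08033 ≈ 0.0291
P(M3 | oversize) = 0.02679/0.08033 ≈ 0.3335
P(M2 | oversize) = 0.0368/0.08033 ≈ 0.4581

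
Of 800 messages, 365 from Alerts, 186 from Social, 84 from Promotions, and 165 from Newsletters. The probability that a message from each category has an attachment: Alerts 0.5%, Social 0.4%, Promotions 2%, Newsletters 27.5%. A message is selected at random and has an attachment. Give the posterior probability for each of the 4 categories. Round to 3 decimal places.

Alerts 0.037, Social 0.015, Promotions 0.034, Newsletters 0.914

Compute prior × likelihood for every hypothesis:
  Alerts: 0.45625 × 0.005 = 0.00228125
  Social: 0.2325 × 0.004 = 0.00093
  Promotions: 0.105 × 0.02 = 0.0021
  Newsletters: 0.20625 × 0.275 = 0.05671875
Normalizing constant = 0.06203.
P(Alerts | attachment) = 0.00228125/0.06203 ≈ 0.037
P(Social | attachment) = 0.00093/0.06203 ≈ 0.015
P(Promotions | attachment) = 0.0021/0.06203 ≈ 0.034
P(Newsletters | attachment) = 0.05671875/0.06203 ≈ 0.914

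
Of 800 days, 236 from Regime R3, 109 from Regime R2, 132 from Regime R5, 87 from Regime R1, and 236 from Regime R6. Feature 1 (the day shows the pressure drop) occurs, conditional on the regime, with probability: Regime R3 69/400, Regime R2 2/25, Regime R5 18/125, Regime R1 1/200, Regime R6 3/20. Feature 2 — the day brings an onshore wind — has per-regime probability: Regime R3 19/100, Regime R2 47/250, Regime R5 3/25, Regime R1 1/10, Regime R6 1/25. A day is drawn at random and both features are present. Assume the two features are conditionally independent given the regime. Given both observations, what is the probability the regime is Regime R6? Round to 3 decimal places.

By Bayes' rule, posterior ∝ prior × likelihood:
  Regime R3: 0.295 × 0.1725 × 0.19 = 0.009668625
  Regime R2: 0.13625 × 0.08 × 0.188 = 0.0020492
  Regime R5: 0.165 × 0.144 × 0.12 = 0.0028512
  Regime R1: 0.10875 × 0.005 × 0.1 = 0.000054375
  Regime R6: 0.295 × 0.15 × 0.04 = 0.00177
Normalizing constant = 0.0163934.
P(Regime R6 | evidence) = 0.00177 / 0.0163934 ≈ 0.108.

0.108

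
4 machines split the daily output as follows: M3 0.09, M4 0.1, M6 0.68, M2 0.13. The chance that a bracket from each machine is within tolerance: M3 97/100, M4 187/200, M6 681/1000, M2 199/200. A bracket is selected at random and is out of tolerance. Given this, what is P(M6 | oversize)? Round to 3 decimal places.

0.957

Taking complements, P(oversize | each) = M3 0.03, M4 0.065, M6 0.319, M2 0.005.
Unnormalized posteriors (prior × likelihood):
  M3: 0.09 × 0.03 = 0.0027
  M4: 0.1 × 0.065 = 0.0065
  M6: 0.68 × 0.319 = 0.21692
  M2: 0.13 × 0.005 = 0.00065
Normalizing constant = 0.22677.
P(M6 | evidence) = 0.21692 / 0.22677 ≈ 0.957.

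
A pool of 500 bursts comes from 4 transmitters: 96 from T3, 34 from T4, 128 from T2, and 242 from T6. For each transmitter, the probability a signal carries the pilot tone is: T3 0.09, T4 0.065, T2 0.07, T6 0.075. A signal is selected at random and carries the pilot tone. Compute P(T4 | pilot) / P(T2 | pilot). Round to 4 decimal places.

0.2467

Unnormalized posteriors (prior × likelihood):
  T3: 0.192 × 0.09 = 0.01728
  T4: 0.068 × 0.065 = 0.00442
  T2: 0.256 × 0.07 = 0.01792
  T6: 0.484 × 0.075 = 0.0363
Sum = 0.07592.
The ratio is 0.00442 / 0.01792 (the normalizer cancels) = 0.2467.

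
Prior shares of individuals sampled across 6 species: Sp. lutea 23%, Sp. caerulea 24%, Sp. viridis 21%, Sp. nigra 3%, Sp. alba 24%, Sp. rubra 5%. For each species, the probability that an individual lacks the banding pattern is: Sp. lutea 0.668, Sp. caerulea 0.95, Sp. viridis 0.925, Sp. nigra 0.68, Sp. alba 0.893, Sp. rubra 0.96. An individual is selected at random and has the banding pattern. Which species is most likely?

Sp. lutea

Taking complements, P(banded | each) = Sp. lutea 0.332, Sp. caerulea 0.05, Sp. viridis 0.075, Sp. nigra 0.32, Sp. alba 0.107, Sp. rubra 0.04.
Compute prior × likelihood for every hypothesis:
  Sp. lutea: 0.23 × 0.332 = 0.07636
  Sp. caerulea: 0.24 × 0.05 = 0.012
  Sp. viridis: 0.21 × 0.075 = 0.01575
  Sp. nigra: 0.03 × 0.32 = 0.0096
  Sp. alba: 0.24 × 0.107 = 0.02568
  Sp. rubra: 0.05 × 0.04 = 0.002
Total = 0.14139.
Largest term belongs to Sp. lutea, so Sp. lutea is most probable.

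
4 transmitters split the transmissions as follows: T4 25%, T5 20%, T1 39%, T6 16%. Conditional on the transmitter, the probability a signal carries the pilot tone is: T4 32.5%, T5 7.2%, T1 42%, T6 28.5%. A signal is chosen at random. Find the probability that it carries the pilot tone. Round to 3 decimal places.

Compute prior × likelihood for every hypothesis:
  T4: 0.25 × 0.325 = 0.08125
  T5: 0.2 × 0.072 = 0.0144
  T1: 0.39 × 0.42 = 0.1638
  T6: 0.16 × 0.285 = 0.0456
P(pilot) = 0.08125 + 0.0144 + 0.1638 + 0.0456 = 0.30505 → 0.305.

0.305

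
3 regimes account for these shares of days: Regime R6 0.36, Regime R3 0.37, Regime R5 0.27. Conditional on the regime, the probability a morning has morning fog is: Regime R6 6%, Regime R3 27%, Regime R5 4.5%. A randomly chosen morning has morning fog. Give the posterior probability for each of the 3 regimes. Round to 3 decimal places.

Regime R6 0.162, Regime R3 0.747, Regime R5 0.091

Compute prior × likelihood for every hypothesis:
  Regime R6: 0.36 × 0.06 = 0.0216
  Regime R3: 0.37 × 0.27 = 0.0999
  Regime R5: 0.27 × 0.045 = 0.01215
Total = 0.13365.
P(Regime R6 | fog) = 0.0216/0.13365 ≈ 0.162
P(Regime R3 | fog) = 0.0999/0.13365 ≈ 0.747
P(Regime R5 | fog) = 0.01215/0.13365 ≈ 0.091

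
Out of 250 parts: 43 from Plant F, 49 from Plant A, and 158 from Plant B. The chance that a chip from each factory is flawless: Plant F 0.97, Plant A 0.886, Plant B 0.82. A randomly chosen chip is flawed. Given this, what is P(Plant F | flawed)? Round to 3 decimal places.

0.037

Taking complements, P(flawed | each) = Plant F 0.03, Plant A 0.114, Plant B 0.18.
By Bayes' rule, posterior ∝ prior × likelihood:
  Plant F: 0.172 × 0.03 = 0.00516
  Plant A: 0.196 × 0.114 = 0.022344
  Plant B: 0.632 × 0.18 = 0.11376
Total = 0.141264.
P(Plant F | evidence) = 0.00516 / 0.141264 ≈ 0.037.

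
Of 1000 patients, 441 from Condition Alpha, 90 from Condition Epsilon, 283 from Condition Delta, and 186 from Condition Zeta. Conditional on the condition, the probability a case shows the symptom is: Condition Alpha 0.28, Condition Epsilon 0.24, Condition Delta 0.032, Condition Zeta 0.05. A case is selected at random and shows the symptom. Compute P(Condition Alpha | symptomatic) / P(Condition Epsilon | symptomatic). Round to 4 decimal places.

Unnormalized posteriors (prior × likelihood):
  Condition Alpha: 0.441 × 0.28 = 0.12348
  Condition Epsilon: 0.09 × 0.24 = 0.0216
  Condition Delta: 0.283 × 0.032 = 0.009056
  Condition Zeta: 0.186 × 0.05 = 0.0093
Normalizing constant = 0.163436.
The ratio is 0.12348 / 0.0216 (the normalizer cancels) = 5.7167.

5.7167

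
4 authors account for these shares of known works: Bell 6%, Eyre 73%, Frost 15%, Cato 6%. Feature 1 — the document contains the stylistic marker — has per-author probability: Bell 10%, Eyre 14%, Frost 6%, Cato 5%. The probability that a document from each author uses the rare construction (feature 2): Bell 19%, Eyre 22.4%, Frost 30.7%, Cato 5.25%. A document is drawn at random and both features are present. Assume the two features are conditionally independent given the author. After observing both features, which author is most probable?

Eyre

Prior × likelihood for each hypothesis:
  Bell: 0.06 × 0.1 × 0.19 = 0.00114
  Eyre: 0.73 × 0.14 × 0.224 = 0.0228928
  Frost: 0.15 × 0.06 × 0.307 = 0.002763
  Cato: 0.06 × 0.05 × 0.0525 = 0.0001575
Normalizing constant = 0.0269533.
Largest term belongs to Eyre, so Eyre is most probable.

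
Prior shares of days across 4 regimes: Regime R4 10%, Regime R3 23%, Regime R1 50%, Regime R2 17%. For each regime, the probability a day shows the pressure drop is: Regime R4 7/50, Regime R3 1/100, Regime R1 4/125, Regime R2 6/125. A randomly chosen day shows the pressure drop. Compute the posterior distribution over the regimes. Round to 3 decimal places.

Regime R4 0.346, Regime R3 0.057, Regime R1 0.395, Regime R2 0.202

Compute prior × likelihood for every hypothesis:
  Regime R4: 0.1 × 0.14 = 0.014
  Regime R3: 0.23 × 0.01 = 0.0023
  Regime R1: 0.5 × 0.032 = 0.016
  Regime R2: 0.17 × 0.048 = 0.00816
Total = 0.04046.
P(Regime R4 | drop) = 0.014/0.04046 ≈ 0.346
P(Regime R3 | drop) = 0.0023/0.04046 ≈ 0.057
P(Regime R1 | drop) = 0.016/0.04046 ≈ 0.395
P(Regime R2 | drop) = 0.00816/0.04046 ≈ 0.202
(Check: 0.346+0.057+0.395+0.202 = 1.000.)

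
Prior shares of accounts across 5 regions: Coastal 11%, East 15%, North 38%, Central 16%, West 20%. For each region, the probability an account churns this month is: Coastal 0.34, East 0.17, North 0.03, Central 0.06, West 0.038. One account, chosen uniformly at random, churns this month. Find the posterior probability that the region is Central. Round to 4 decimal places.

By Bayes' rule, posterior ∝ prior × likelihood:
  Coastal: 0.11 × 0.34 = 0.0374
  East: 0.15 × 0.17 = 0.0255
  North: 0.38 × 0.03 = 0.0114
  Central: 0.16 × 0.06 = 0.0096
  West: 0.2 × 0.038 = 0.0076
Normalizing constant = 0.0915.
P(Central | evidence) = 0.0096 / 0.0915 ≈ 0.1049.

0.1049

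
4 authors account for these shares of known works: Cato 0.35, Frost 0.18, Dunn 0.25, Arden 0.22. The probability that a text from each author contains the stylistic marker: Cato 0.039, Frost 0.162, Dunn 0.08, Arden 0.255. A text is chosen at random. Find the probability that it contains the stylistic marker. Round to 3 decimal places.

By Bayes' rule, posterior ∝ prior × likelihood:
  Cato: 0.35 × 0.039 = 0.01365
  Frost: 0.18 × 0.162 = 0.02916
  Dunn: 0.25 × 0.08 = 0.02
  Arden: 0.22 × 0.255 = 0.0561
P(marker) = 0.01365 + 0.02916 + 0.02 + 0.0561 = 0.11891 → 0.119.

0.119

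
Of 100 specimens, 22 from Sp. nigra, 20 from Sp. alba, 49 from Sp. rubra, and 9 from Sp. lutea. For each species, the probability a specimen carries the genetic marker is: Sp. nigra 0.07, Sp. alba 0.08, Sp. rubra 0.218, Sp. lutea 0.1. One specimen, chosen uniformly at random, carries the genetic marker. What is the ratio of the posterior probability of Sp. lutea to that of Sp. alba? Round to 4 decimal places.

0.5625

Prior × likelihood for each hypothesis:
  Sp. nigra: 0.22 × 0.07 = 0.0154
  Sp. alba: 0.2 × 0.08 = 0.016
  Sp. rubra: 0.49 × 0.218 = 0.10682
  Sp. lutea: 0.09 × 0.1 = 0.009
Total = 0.14722.
The ratio is 0.009 / 0.016 (the normalizer cancels) = 0.5625.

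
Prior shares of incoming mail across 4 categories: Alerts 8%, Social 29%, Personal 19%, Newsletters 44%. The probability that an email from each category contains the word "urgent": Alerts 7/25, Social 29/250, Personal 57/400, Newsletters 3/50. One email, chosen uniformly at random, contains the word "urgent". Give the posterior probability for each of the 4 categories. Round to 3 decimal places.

Unnormalized posteriors (prior × likelihood):
  Alerts: 0.08 × 0.28 = 0.0224
  Social: 0.29 × 0.116 = 0.03364
  Personal: 0.19 × 0.1425 = 0.027075
  Newsletters: 0.44 × 0.06 = 0.0264
Total = 0.109515.
P(Alerts | urgent-flag) = 0.0224/0.109515 ≈ 0.205
P(Social | urgent-flag) = 0.03364/0.109515 ≈ 0.307
P(Personal | urgent-flag) = 0.027075/0.109515 ≈ 0.247
P(Newsletters | urgent-flag) = 0.0264/0.109515 ≈ 0.241
(Check: 0.205+0.307+0.247+0.241 = 1.000.)

Alerts 0.205, Social 0.307, Personal 0.247, Newsletters 0.241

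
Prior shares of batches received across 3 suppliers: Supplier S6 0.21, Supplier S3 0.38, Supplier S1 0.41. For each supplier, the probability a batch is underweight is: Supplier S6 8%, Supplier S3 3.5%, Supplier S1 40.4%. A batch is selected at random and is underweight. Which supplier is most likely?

Unnormalized posteriors (prior × likelihood):
  Supplier S6: 0.21 × 0.08 = 0.0168
  Supplier S3: 0.38 × 0.035 = 0.0133
  Supplier S1: 0.41 × 0.404 = 0.16564
Normalizing constant = 0.19574.
Largest term belongs to Supplier S1, so Supplier S1 is most probable.

Supplier S1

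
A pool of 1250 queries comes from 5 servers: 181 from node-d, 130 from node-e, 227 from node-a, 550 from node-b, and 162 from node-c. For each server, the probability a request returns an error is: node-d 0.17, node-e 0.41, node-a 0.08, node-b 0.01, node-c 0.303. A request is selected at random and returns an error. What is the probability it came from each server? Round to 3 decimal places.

Prior × likelihood for each hypothesis:
  node-d: 0.1448 × 0.17 = 0.024616
  node-e: 0.104 × 0.41 = 0.04264
  node-a: 0.1816 × 0.08 = 0.014528
  node-b: 0.44 × 0.01 = 0.0044
  node-c: 0.1296 × 0.303 = 0.0392688
Total = 0.1254528.
P(node-d | error) = 0.024616/0.1254528 ≈ 0.196
P(node-e | error) = 0.04264/0.1254528 ≈ 0.340
P(node-a | error) = 0.014528/0.1254528 ≈ 0.116
P(node-b | error) = 0.0044/0.1254528 ≈ 0.035
P(node-c | error) = 0.0392688/0.1254528 ≈ 0.313

node-d 0.196, node-e 0.340, node-a 0.116, node-b 0.035, node-c 0.313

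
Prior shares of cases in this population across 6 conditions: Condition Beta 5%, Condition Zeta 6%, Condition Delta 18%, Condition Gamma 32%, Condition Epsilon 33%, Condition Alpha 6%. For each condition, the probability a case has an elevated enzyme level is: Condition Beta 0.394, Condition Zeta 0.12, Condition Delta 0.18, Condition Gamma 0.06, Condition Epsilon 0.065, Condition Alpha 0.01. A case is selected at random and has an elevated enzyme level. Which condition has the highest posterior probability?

Compute prior × likelihood for every hypothesis:
  Condition Beta: 0.05 × 0.394 = 0.0197
  Condition Zeta: 0.06 × 0.12 = 0.0072
  Condition Delta: 0.18 × 0.18 = 0.0324
  Condition Gamma: 0.32 × 0.06 = 0.0192
  Condition Epsilon: 0.33 × 0.065 = 0.02145
  Condition Alpha: 0.06 × 0.01 = 0.0006
Normalizing constant = 0.10055.
Largest term belongs to Condition Delta, so Condition Delta is most probable.

Condition Delta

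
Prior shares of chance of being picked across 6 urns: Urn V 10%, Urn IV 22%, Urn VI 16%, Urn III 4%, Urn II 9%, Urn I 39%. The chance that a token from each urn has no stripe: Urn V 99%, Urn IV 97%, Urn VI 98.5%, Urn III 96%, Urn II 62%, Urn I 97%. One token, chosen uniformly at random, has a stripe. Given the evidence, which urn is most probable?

Taking complements, P(striped | each) = Urn V 0.01, Urn IV 0.03, Urn VI 0.015, Urn III 0.04, Urn II 0.38, Urn I 0.03.
Unnormalized posteriors (prior × likelihood):
  Urn V: 0.1 × 0.01 = 0.001
  Urn IV: 0.22 × 0.03 = 0.0066
  Urn VI: 0.16 × 0.015 = 0.0024
  Urn III: 0.04 × 0.04 = 0.0016
  Urn II: 0.09 × 0.38 = 0.0342
  Urn I: 0.39 × 0.03 = 0.0117
Normalizing constant = 0.0575.
Largest term belongs to Urn II, so Urn II is most probable.

Urn II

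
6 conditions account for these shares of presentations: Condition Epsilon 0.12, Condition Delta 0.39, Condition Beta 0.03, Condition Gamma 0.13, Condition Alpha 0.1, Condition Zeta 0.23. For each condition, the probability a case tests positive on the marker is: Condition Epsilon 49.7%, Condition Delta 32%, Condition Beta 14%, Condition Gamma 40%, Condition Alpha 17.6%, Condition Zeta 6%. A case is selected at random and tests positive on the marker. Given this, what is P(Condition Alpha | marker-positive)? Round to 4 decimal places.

0.0647

Prior × likelihood for each hypothesis:
  Condition Epsilon: 0.12 × 0.497 = 0.05964
  Condition Delta: 0.39 × 0.32 = 0.1248
  Condition Beta: 0.03 × 0.14 = 0.0042
  Condition Gamma: 0.13 × 0.4 = 0.052
  Condition Alpha: 0.1 × 0.176 = 0.0176
  Condition Zeta: 0.23 × 0.06 = 0.0138
Total = 0.27204.
P(Condition Alpha | evidence) = 0.0176 / 0.27204 ≈ 0.0647.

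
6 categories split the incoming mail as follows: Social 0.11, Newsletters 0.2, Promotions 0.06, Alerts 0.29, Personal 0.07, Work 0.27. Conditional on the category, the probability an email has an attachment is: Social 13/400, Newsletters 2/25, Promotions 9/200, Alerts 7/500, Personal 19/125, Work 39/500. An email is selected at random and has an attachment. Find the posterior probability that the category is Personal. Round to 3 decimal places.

0.183

Compute prior × likelihood for every hypothesis:
  Social: 0.11 × 0.0325 = 0.003575
  Newsletters: 0.2 × 0.08 = 0.016
  Promotions: 0.06 × 0.045 = 0.0027
  Alerts: 0.29 × 0.014 = 0.00406
  Personal: 0.07 × 0.152 = 0.01064
  Work: 0.27 × 0.078 = 0.02106
Normalizing constant = 0.058035.
P(Personal | evidence) = 0.01064 / 0.058035 ≈ 0.183.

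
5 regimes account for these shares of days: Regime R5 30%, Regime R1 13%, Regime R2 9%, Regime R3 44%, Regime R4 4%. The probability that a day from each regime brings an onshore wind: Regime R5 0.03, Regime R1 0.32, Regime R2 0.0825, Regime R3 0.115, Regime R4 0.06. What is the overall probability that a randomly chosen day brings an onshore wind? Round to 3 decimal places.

0.111

Prior × likelihood for each hypothesis:
  Regime R5: 0.3 × 0.03 = 0.009
  Regime R1: 0.13 × 0.32 = 0.0416
  Regime R2: 0.09 × 0.0825 = 0.007425
  Regime R3: 0.44 × 0.115 = 0.0506
  Regime R4: 0.04 × 0.06 = 0.0024
P(onshore) = 0.009 + 0.0416 + 0.007425 + 0.0506 + 0.0024 = 0.111025 → 0.111.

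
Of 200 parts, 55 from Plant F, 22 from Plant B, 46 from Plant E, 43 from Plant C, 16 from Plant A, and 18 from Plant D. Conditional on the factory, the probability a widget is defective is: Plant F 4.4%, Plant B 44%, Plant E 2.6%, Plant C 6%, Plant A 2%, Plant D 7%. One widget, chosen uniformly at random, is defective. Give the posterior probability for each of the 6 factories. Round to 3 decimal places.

Plant F 0.139, Plant B 0.555, Plant E 0.069, Plant C 0.148, Plant A 0.018, Plant D 0.072

Unnormalized posteriors (prior × likelihood):
  Plant F: 0.275 × 0.044 = 0.0121
  Plant B: 0.11 × 0.44 = 0.0484
  Plant E: 0.23 × 0.026 = 0.00598
  Plant C: 0.215 × 0.06 = 0.0129
  Plant A: 0.08 × 0.02 = 0.0016
  Plant D: 0.09 × 0.07 = 0.0063
Total = 0.08728.
P(Plant F | defective) = 0.0121/0.08728 ≈ 0.139
P(Plant B | defective) = 0.0484/0.08728 ≈ 0.555
P(Plant E | defective) = 0.00598/0.08728 ≈ 0.069
P(Plant C | defective) = 0.0129/0.08728 ≈ 0.148
P(Plant A | defective) = 0.0016/0.08728 ≈ 0.018
P(Plant D | defective) = 0.0063/0.08728 ≈ 0.072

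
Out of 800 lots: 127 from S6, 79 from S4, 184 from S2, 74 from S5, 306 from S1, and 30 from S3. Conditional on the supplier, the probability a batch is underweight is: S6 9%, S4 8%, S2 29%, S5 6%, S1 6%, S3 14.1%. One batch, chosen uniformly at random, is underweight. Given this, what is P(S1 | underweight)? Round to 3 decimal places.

Prior × likelihood for each hypothesis:
  S6: 0.15875 × 0.09 = 0.0142875
  S4: 0.09875 × 0.08 = 0.0079
  S2: 0.23 × 0.29 = 0.0667
  S5: 0.0925 × 0.06 = 0.00555
  S1: 0.3825 × 0.06 = 0.02295
  S3: 0.0375 × 0.141 = 0.0052875
Normalizing constant = 0.122675.
P(S1 | evidence) = 0.02295 / 0.122675 ≈ 0.187.

0.187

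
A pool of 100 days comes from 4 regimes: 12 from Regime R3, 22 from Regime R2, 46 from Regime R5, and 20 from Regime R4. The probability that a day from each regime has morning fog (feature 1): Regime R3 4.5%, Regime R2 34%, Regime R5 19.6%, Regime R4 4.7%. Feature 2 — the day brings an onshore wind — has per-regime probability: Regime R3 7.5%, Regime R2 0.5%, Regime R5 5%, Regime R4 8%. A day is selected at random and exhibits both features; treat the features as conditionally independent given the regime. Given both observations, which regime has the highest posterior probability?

Compute prior × likelihood for every hypothesis:
  Regime R3: 0.12 × 0.045 × 0.075 = 0.000405
  Regime R2: 0.22 × 0.34 × 0.005 = 0.000374
  Regime R5: 0.46 × 0.196 × 0.05 = 0.004508
  Regime R4: 0.2 × 0.047 × 0.08 = 0.000752
Total = 0.006039.
Largest term belongs to Regime R5, so Regime R5 is most probable.

Regime R5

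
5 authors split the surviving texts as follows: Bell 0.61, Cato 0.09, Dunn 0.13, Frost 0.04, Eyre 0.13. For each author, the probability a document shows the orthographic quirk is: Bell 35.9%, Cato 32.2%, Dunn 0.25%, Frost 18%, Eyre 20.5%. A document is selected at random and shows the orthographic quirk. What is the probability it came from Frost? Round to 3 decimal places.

Prior × likelihood for each hypothesis:
  Bell: 0.61 × 0.359 = 0.21899
  Cato: 0.09 × 0.322 = 0.02898
  Dunn: 0.13 × 0.0025 = 0.000325
  Frost: 0.04 × 0.18 = 0.0072
  Eyre: 0.13 × 0.205 = 0.02665
Sum = 0.282145.
P(Frost | evidence) = 0.0072 / 0.282145 ≈ 0.026.

0.026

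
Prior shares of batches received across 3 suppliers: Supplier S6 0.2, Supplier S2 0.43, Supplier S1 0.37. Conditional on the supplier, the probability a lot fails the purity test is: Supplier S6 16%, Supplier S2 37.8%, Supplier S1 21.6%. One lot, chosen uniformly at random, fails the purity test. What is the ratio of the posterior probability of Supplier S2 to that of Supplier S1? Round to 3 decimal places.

Prior × likelihood for each hypothesis:
  Supplier S6: 0.2 × 0.16 = 0.032
  Supplier S2: 0.43 × 0.378 = 0.16254
  Supplier S1: 0.37 × 0.216 = 0.07992
Total = 0.27446.
The ratio is 0.16254 / 0.07992 (the normalizer cancels) = 2.034.

2.034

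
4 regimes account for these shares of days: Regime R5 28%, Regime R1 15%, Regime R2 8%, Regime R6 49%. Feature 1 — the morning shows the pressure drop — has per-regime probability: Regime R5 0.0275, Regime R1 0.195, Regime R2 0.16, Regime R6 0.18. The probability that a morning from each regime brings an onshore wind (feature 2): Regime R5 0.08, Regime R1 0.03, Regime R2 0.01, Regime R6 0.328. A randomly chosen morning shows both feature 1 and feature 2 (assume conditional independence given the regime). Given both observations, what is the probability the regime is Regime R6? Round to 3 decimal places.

Prior × likelihood for each hypothesis:
  Regime R5: 0.28 × 0.0275 × 0.08 = 0.000616
  Regime R1: 0.15 × 0.195 × 0.03 = 0.0008775
  Regime R2: 0.08 × 0.16 × 0.01 = 0.000128
  Regime R6: 0.49 × 0.18 × 0.328 = 0.0289296
Total = 0.0305511.
P(Regime R6 | evidence) = 0.0289296 / 0.0305511 ≈ 0.947.

0.947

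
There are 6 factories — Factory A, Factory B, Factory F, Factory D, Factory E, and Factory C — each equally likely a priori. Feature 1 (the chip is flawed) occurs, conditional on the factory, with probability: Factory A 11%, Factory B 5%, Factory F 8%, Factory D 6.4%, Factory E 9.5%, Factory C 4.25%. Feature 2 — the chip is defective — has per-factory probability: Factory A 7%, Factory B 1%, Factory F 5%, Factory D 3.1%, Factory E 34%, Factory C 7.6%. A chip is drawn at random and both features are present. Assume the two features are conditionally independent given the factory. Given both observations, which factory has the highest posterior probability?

Factory E

With a uniform prior (1/6 each), posterior ∝ likelihood:
  Factory A: 0.11 × 0.07 = 0.0077
  Factory B: 0.05 × 0.01 = 0.0005
  Factory F: 0.08 × 0.05 = 0.004
  Factory D: 0.064 × 0.031 = 0.001984
  Factory E: 0.095 × 0.34 = 0.0323
  Factory C: 0.0425 × 0.076 = 0.00323
Normalizing constant = 0.049714.
Largest term belongs to Factory E, so Factory E is most probable.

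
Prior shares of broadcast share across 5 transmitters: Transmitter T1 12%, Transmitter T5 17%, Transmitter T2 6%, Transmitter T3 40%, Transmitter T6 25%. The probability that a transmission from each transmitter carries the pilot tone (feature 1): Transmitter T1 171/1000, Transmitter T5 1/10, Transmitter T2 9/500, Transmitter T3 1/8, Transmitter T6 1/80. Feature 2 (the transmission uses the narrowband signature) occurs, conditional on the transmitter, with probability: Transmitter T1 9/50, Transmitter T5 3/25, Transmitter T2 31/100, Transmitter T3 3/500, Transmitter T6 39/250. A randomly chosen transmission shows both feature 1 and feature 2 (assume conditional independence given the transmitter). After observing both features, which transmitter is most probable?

Unnormalized posteriors (prior × likelihood):
  Transmitter T1: 0.12 × 0.171 × 0.18 = 0.0036936
  Transmitter T5: 0.17 × 0.1 × 0.12 = 0.00204
  Transmitter T2: 0.06 × 0.018 × 0.31 = 0.0003348
  Transmitter T3: 0.4 × 0.125 × 0.006 = 0.0003
  Transmitter T6: 0.25 × 0.0125 × 0.156 = 0.0004875
Sum = 0.0068559.
Largest term belongs to Transmitter T1, so Transmitter T1 is most probable.

Transmitter T1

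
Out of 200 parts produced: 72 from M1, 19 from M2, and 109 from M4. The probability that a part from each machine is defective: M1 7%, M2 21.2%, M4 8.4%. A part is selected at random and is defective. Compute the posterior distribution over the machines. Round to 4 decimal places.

Prior × likelihood for each hypothesis:
  M1: 0.36 × 0.07 = 0.0252
  M2: 0.095 × 0.212 = 0.02014
  M4: 0.545 × 0.084 = 0.04578
Sum = 0.09112.
P(M1 | defective) = 0.0252/0.09112 ≈ 0.2766
P(M2 | defective) = 0.02014/0.09112 ≈ 0.2210
P(M4 | defective) = 0.04578/0.09112 ≈ 0.5024
(Check: 0.2766+0.2210+0.5024 = 1.0000.)

M1 0.2766, M2 0.2210, M4 0.5024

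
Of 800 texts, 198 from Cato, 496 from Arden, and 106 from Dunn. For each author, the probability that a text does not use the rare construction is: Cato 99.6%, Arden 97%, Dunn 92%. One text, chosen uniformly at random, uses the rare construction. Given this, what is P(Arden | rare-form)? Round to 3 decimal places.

0.616

Taking complements, P(rare-form | each) = Cato 0.004, Arden 0.03, Dunn 0.08.
Unnormalized posteriors (prior × likelihood):
  Cato: 0.2475 × 0.004 = 0.00099
  Arden: 0.62 × 0.03 = 0.0186
  Dunn: 0.1325 × 0.08 = 0.0106
Sum = 0.03019.
P(Arden | evidence) = 0.0186 / 0.03019 ≈ 0.616.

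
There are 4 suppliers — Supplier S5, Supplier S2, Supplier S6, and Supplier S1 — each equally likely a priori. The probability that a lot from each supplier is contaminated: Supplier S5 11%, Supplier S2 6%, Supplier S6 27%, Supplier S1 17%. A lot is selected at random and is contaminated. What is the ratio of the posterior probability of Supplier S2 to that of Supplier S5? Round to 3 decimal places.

With a uniform prior (1/4 each), posterior ∝ likelihood:
  Supplier S5: 0.11
  Supplier S2: 0.06
  Supplier S6: 0.27
  Supplier S1: 0.17
Normalizing constant = 0.61.
The ratio is 0.06 / 0.11 (the normalizer cancels) = 0.545.

0.545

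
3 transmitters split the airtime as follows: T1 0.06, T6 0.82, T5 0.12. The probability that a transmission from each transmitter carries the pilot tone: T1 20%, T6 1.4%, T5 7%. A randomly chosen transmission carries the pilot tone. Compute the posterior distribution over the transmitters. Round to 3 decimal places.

Prior × likelihood for each hypothesis:
  T1: 0.06 × 0.2 = 0.012
  T6: 0.82 × 0.014 = 0.01148
  T5: 0.12 × 0.07 = 0.0084
Total = 0.03188.
P(T1 | pilot) = 0.012/0.03188 ≈ 0.376
P(T6 | pilot) = 0.01148/0.03188 ≈ 0.360
P(T5 | pilot) = 0.0084/0.03188 ≈ 0.263

T1 0.376, T6 0.360, T5 0.263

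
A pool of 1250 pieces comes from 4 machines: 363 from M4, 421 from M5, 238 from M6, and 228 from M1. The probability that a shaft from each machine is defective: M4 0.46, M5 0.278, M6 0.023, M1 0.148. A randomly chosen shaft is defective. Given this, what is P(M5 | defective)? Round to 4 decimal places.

Unnormalized posteriors (prior × likelihood):
  M4: 0.2904 × 0.46 = 0.133584
  M5: 0.3368 × 0.278 = 0.0936304
  M6: 0.1904 × 0.023 = 0.0043792
  M1: 0.1824 × 0.148 = 0.0269952
Normalizing constant = 0.2585888.
P(M5 | evidence) = 0.0936304 / 0.2585888 ≈ 0.3621.

0.3621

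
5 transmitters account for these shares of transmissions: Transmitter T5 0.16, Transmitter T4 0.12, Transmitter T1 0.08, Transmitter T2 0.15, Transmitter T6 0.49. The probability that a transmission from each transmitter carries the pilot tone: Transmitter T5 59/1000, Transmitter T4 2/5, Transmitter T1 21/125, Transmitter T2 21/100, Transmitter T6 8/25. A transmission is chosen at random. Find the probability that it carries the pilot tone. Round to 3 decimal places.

Compute prior × likelihood for every hypothesis:
  Transmitter T5: 0.16 × 0.059 = 0.00944
  Transmitter T4: 0.12 × 0.4 = 0.048
  Transmitter T1: 0.08 × 0.168 = 0.01344
  Transmitter T2: 0.15 × 0.21 = 0.0315
  Transmitter T6: 0.49 × 0.32 = 0.1568
P(pilot) = 0.00944 + 0.048 + 0.01344 + 0.0315 + 0.1568 = 0.25918 → 0.259.

0.259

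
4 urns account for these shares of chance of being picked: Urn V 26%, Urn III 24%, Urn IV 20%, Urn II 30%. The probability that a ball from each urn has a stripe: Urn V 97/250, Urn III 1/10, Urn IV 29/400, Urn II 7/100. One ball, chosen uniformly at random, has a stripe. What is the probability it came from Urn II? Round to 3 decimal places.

Unnormalized posteriors (prior × likelihood):
  Urn V: 0.26 × 0.388 = 0.10088
  Urn III: 0.24 × 0.1 = 0.024
  Urn IV: 0.2 × 0.0725 = 0.0145
  Urn II: 0.3 × 0.07 = 0.021
Normalizing constant = 0.16038.
P(Urn II | evidence) = 0.021 / 0.16038 ≈ 0.131.

0.131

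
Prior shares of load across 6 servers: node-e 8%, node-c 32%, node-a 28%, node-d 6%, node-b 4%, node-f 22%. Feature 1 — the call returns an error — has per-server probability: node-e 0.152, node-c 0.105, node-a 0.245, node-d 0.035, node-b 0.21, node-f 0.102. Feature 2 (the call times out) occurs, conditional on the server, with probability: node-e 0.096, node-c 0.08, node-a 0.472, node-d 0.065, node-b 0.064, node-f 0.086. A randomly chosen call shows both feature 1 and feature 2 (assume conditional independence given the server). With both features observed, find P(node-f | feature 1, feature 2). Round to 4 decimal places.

0.0497

Prior × likelihood for each hypothesis:
  node-e: 0.08 × 0.152 × 0.096 = 0.00116736
  node-c: 0.32 × 0.105 × 0.08 = 0.002688
  node-a: 0.28 × 0.245 × 0.472 = 0.0323792
  node-d: 0.06 × 0.035 × 0.065 = 0.0001365
  node-b: 0.04 × 0.21 × 0.064 = 0.0005376
  node-f: 0.22 × 0.102 × 0.086 = 0.00192984
Sum = 0.0388385.
P(node-f | evidence) = 0.00192984 / 0.0388385 ≈ 0.0497.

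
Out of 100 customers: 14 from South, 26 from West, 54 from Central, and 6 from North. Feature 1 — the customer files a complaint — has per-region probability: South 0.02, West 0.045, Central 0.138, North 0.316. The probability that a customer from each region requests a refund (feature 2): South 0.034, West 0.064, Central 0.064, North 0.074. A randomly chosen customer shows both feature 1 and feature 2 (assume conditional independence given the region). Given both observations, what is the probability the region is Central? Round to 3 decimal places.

0.680

Compute prior × likelihood for every hypothesis:
  South: 0.14 × 0.02 × 0.034 = 0.0000952
  West: 0.26 × 0.045 × 0.064 = 0.0007488
  Central: 0.54 × 0.138 × 0.064 = 0.00476928
  North: 0.06 × 0.316 × 0.074 = 0.00140304
Total = 0.00701632.
P(Central | evidence) = 0.00476928 / 0.00701632 ≈ 0.680.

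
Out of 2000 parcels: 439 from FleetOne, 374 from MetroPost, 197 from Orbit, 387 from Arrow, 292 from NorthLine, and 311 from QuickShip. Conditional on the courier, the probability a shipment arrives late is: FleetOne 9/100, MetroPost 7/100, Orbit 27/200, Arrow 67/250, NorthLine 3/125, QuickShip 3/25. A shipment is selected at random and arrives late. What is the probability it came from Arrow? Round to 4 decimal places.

By Bayes' rule, posterior ∝ prior × likelihood:
  FleetOne: 0.2195 × 0.09 = 0.019755
  MetroPost: 0.187 × 0.07 = 0.01309
  Orbit: 0.0985 × 0.135 = 0.0132975
  Arrow: 0.1935 × 0.268 = 0.051858
  NorthLine: 0.146 × 0.024 = 0.003504
  QuickShip: 0.1555 × 0.12 = 0.01866
Normalizing constant = 0.1201645.
P(Arrow | evidence) = 0.051858 / 0.1201645 ≈ 0.4316.

0.4316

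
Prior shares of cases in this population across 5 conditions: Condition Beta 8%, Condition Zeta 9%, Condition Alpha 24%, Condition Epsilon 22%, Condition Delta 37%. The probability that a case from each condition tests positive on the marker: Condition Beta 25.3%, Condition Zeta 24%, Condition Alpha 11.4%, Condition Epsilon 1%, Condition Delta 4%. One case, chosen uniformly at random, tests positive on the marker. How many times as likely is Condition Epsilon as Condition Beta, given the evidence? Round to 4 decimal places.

By Bayes' rule, posterior ∝ prior × likelihood:
  Condition Beta: 0.08 × 0.253 = 0.02024
  Condition Zeta: 0.09 × 0.24 = 0.0216
  Condition Alpha: 0.24 × 0.114 = 0.02736
  Condition Epsilon: 0.22 × 0.01 = 0.0022
  Condition Delta: 0.37 × 0.04 = 0.0148
Normalizing constant = 0.0862.
The ratio is 0.0022 / 0.02024 (the normalizer cancels) = 0.1087.

0.1087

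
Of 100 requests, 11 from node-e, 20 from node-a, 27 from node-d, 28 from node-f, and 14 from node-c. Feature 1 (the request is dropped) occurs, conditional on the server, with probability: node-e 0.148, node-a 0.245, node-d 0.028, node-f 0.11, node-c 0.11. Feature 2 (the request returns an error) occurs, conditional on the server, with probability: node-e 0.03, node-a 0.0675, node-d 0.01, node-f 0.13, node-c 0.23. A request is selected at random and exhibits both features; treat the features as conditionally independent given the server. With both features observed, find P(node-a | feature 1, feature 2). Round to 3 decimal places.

0.290

Unnormalized posteriors (prior × likelihood):
  node-e: 0.11 × 0.148 × 0.03 = 0.0004884
  node-a: 0.2 × 0.245 × 0.0675 = 0.0033075
  node-d: 0.27 × 0.028 × 0.01 = 0.0000756
  node-f: 0.28 × 0.11 × 0.13 = 0.004004
  node-c: 0.14 × 0.11 × 0.23 = 0.003542
Normalizing constant = 0.0114175.
P(node-a | evidence) = 0.0033075 / 0.0114175 ≈ 0.290.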